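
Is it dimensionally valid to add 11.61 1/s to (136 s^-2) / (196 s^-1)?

Expand each in SI base units:
  11.61 1/s:  s⁻¹
  (136 s^-2) / (196 s^-1):  [s⁻²] / [s⁻¹] = s⁻¹
Both are s⁻¹, so they have the same dimensions and can be added.

Yes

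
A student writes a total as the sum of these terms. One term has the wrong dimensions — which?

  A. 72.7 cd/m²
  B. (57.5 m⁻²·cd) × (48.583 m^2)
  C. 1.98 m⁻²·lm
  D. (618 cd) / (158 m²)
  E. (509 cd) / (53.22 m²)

B.

Reduce each to base SI dimensions:
  A. cd·m⁻² = m⁻²·cd
  B. [m⁻²·cd] · [m²] = cd
  C. lm·m⁻² = cd·m⁻² = m⁻²·cd
  D. [cd] / [m²] = m⁻²·cd
  E. [cd] / [m²] = m⁻²·cd
All reduce to m⁻²·cd except B., which is cd.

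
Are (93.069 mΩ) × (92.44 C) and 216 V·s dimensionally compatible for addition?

Reduce each to base SI dimensions:
  (93.069 mΩ) × (92.44 C):  [kg·m²·s⁻³·A⁻²] · [s·A] = kg·m²·s⁻²·A⁻¹
  216 V·s:  V·s = J·C⁻¹·s = kg·m²·s⁻²·A⁻¹
Both are kg·m²·s⁻²·A⁻¹, so they have the same dimensions and can be added.

Yes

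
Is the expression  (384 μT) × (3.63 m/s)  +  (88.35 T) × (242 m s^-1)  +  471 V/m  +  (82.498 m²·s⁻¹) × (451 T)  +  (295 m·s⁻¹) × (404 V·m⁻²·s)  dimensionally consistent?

Work out the base dimensions of each:
  (384 μT) × (3.63 m/s):  [kg·s⁻²·A⁻¹] · [m·s⁻¹] = kg·m·s⁻³·A⁻¹
  (88.35 T) × (242 m s^-1):  [kg·s⁻²·A⁻¹] · [m·s⁻¹] = kg·m·s⁻³·A⁻¹
  471 V/m:  V·m⁻¹ = J·C⁻¹·m⁻¹ = kg·m·s⁻³·A⁻¹
  (82.498 m²·s⁻¹) × (451 T):  [m²·s⁻¹] · [kg·s⁻²·A⁻¹] = kg·m²·s⁻³·A⁻¹
  (295 m·s⁻¹) × (404 V·m⁻²·s):  [m·s⁻¹] · [kg·s⁻²·A⁻¹] = kg·m·s⁻³·A⁻¹
The terms do not share a single dimension (kg·m²·s⁻³·A⁻¹ vs kg·m·s⁻³·A⁻¹).

No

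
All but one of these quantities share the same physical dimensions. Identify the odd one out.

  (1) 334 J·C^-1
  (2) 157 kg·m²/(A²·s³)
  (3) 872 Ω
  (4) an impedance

In SI base units:
  (1) J·C⁻¹ = N·m·(s·A)⁻¹ = kg·m²·s⁻³·A⁻¹
  (2) kg·m²·s⁻³·A⁻²
  (3) Ω = V·A⁻¹ = kg·m²·s⁻³·A⁻²
  (4) [impedance] = kg·m²·s⁻³·A⁻²
All reduce to kg·m²·s⁻³·A⁻² except (1), which is kg·m²·s⁻³·A⁻¹.

(1)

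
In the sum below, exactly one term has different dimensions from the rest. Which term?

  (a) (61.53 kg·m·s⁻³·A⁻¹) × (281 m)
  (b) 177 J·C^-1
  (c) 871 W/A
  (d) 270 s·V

In SI base units:
  (a) [kg·m·s⁻³·A⁻¹] · [m] = kg·m²·s⁻³·A⁻¹
  (b) J·C⁻¹ = N·m·(s·A)⁻¹ = kg·m²·s⁻³·A⁻¹
  (c) W·A⁻¹ = J·s⁻¹·A⁻¹ = kg·m²·s⁻³·A⁻¹
  (d) V·s = J·C⁻¹·s = kg·m²·s⁻²·A⁻¹
All reduce to kg·m²·s⁻³·A⁻¹ except (d), which is kg·m²·s⁻²·A⁻¹.

(d)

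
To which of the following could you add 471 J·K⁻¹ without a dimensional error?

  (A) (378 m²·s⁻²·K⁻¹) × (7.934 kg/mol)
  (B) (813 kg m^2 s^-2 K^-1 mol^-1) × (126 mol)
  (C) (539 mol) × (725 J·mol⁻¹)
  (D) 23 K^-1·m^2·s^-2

Reference: J·K⁻¹ = N·m·K⁻¹ = kg·m²·s⁻²·K⁻¹.
Each option:
  (A) [m²·s⁻²·K⁻¹] · [kg·mol⁻¹] = kg·m²·s⁻²·K⁻¹·mol⁻¹
  (B) [kg·m²·s⁻²·K⁻¹·mol⁻¹] · [mol] = kg·m²·s⁻²·K⁻¹  ← same
  (C) [mol] · [kg·m²·s⁻²·mol⁻¹] = kg·m²·s⁻²
  (D) m²·s⁻²·K⁻¹
Only (B) matches kg·m²·s⁻²·K⁻¹.

(B)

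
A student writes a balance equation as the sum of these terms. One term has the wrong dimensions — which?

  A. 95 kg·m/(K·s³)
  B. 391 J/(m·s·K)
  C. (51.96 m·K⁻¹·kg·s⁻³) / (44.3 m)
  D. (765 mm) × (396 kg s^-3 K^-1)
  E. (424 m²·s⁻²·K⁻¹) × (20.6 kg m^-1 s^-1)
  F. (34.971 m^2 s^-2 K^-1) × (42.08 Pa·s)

Expand each in SI base units:
  A. kg·m·s⁻³·K⁻¹
  B. J·s⁻¹·m⁻¹·K⁻¹ = N·m·s⁻¹·m⁻¹·K⁻¹ = kg·m·s⁻³·K⁻¹
  C. [kg·m·s⁻³·K⁻¹] / [m] = kg·s⁻³·K⁻¹
  D. [m] · [kg·s⁻³·K⁻¹] = kg·m·s⁻³·K⁻¹
  E. [m²·s⁻²·K⁻¹] · [kg·m⁻¹·s⁻¹] = kg·m·s⁻³·K⁻¹
  F. [m²·s⁻²·K⁻¹] · [kg·m⁻¹·s⁻¹] = kg·m·s⁻³·K⁻¹
All reduce to kg·m·s⁻³·K⁻¹ except C., which is kg·s⁻³·K⁻¹.

C.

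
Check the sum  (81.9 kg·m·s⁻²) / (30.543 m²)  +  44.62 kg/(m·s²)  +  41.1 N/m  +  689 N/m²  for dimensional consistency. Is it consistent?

No

Expand each in SI base units:
  (81.9 kg·m·s⁻²) / (30.543 m²):  [kg·m·s⁻²] / [m²] = kg·m⁻¹·s⁻²
  44.62 kg/(m·s²):  kg·m⁻¹·s⁻²
  41.1 N/m:  N·m⁻¹ = kg·m·s⁻²·m⁻¹ = kg·s⁻²
  689 N/m²:  N·m⁻² = kg·m·s⁻²·m⁻² = kg·m⁻¹·s⁻²
The terms do not share a single dimension (kg·m⁻¹·s⁻² vs kg·s⁻²).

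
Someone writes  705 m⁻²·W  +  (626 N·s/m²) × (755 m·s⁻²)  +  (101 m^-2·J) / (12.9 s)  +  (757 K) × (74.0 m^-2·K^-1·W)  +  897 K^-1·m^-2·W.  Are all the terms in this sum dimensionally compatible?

No

Reduce each to base SI dimensions:
  705 m⁻²·W:  W·m⁻² = J·s⁻¹·m⁻² = kg·s⁻³
  (626 N·s/m²) × (755 m·s⁻²):  [kg·m⁻¹·s⁻¹] · [m·s⁻²] = kg·s⁻³
  (101 m^-2·J) / (12.9 s):  [kg·s⁻²] / [s] = kg·s⁻³
  (757 K) × (74.0 m^-2·K^-1·W):  [K] · [kg·s⁻³·K⁻¹] = kg·s⁻³
  897 K^-1·m^-2·W:  W·m⁻²·K⁻¹ = J·s⁻¹·m⁻²·K⁻¹ = kg·s⁻³·K⁻¹
The terms do not share a single dimension (kg·s⁻³ vs kg·s⁻³·K⁻¹).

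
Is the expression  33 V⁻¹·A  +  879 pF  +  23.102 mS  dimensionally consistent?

Work out the base dimensions of each:
  33 V⁻¹·A:  A·V⁻¹ = A·(J·C⁻¹)⁻¹ = kg⁻¹·m⁻²·s³·A²
  879 pF:  F = C·V⁻¹ = kg⁻¹·m⁻²·s⁴·A²
  23.102 mS:  S = Ω⁻¹ = kg⁻¹·m⁻²·s³·A²
The terms do not share a single dimension (kg⁻¹·m⁻²·s³·A² vs kg⁻¹·m⁻²·s⁴·A²).

No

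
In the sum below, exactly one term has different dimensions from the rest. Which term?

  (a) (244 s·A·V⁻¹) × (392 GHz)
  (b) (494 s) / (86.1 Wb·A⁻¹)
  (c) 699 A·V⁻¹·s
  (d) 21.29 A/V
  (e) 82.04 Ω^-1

In SI base units:
  (a) [kg⁻¹·m⁻²·s⁴·A²] · [s⁻¹] = kg⁻¹·m⁻²·s³·A²
  (b) [s] / [kg·m²·s⁻²·A⁻²] = kg⁻¹·m⁻²·s³·A²
  (c) A·s·V⁻¹ = A·s·(J·C⁻¹)⁻¹ = kg⁻¹·m⁻²·s⁴·A²
  (d) A·V⁻¹ = A·(J·C⁻¹)⁻¹ = kg⁻¹·m⁻²·s³·A²
  (e) Ω⁻¹ = (V·A⁻¹)⁻¹ = kg⁻¹·m⁻²·s³·A²
All reduce to kg⁻¹·m⁻²·s³·A² except (c), which is kg⁻¹·m⁻²·s⁴·A².

(c)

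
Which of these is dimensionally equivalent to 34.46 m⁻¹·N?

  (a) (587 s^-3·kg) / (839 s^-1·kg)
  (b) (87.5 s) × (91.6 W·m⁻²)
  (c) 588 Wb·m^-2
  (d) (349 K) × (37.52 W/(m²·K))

Reference: N·m⁻¹ = kg·m·s⁻²·m⁻¹ = kg·s⁻².
Each option:
  (a) [kg·s⁻³] / [kg·s⁻¹] = s⁻²
  (b) [s] · [kg·s⁻³] = kg·s⁻²  ← same
  (c) Wb·m⁻² = V·s·m⁻² = kg·s⁻²·A⁻¹
  (d) [K] · [kg·s⁻³·K⁻¹] = kg·s⁻³
Only (b) matches kg·s⁻².

(b)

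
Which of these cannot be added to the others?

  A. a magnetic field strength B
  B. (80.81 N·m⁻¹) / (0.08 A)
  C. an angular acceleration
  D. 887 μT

In SI base units:
  A. [magnetic field strength B] = kg·s⁻²·A⁻¹
  B. [kg·s⁻²] / [A] = kg·s⁻²·A⁻¹
  C. [angular acceleration] = s⁻²
  D. T = Wb·m⁻² = kg·s⁻²·A⁻¹
All reduce to kg·s⁻²·A⁻¹ except C., which is s⁻².

C.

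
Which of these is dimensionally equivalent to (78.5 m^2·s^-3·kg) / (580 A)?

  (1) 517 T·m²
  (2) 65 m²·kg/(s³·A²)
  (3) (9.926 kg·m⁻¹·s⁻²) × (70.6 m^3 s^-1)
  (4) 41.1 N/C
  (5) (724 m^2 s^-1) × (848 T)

(5)

Reference: [kg·m²·s⁻³] / [A] = kg·m²·s⁻³·A⁻¹.
Each option:
  (1) T·m² = Wb·m⁻²·m² = kg·m²·s⁻²·A⁻¹
  (2) kg·m²·s⁻³·A⁻²
  (3) [kg·m⁻¹·s⁻²] · [m³·s⁻¹] = kg·m²·s⁻³
  (4) N·C⁻¹ = kg·m·s⁻²·(s·A)⁻¹ = kg·m·s⁻³·A⁻¹
  (5) [m²·s⁻¹] · [kg·s⁻²·A⁻¹] = kg·m²·s⁻³·A⁻¹  ← same
Only (5) matches kg·m²·s⁻³·A⁻¹.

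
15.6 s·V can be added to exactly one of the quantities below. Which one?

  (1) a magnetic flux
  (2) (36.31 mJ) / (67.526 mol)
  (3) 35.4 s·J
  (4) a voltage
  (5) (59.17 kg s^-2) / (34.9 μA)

Reference: V·s = J·C⁻¹·s = kg·m²·s⁻²·A⁻¹.
Each option:
  (1) [magnetic flux] = kg·m²·s⁻²·A⁻¹  ← same
  (2) [kg·m²·s⁻²] / [mol] = kg·m²·s⁻²·mol⁻¹
  (3) J·s = N·m·s = kg·m²·s⁻¹
  (4) [voltage] = kg·m²·s⁻³·A⁻¹
  (5) [kg·s⁻²] / [A] = kg·s⁻²·A⁻¹
Only (1) matches kg·m²·s⁻²·A⁻¹.

(1)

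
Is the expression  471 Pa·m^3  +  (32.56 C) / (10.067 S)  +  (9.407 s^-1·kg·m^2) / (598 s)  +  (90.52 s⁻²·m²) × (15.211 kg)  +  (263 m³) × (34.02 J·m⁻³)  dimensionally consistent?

No

Expand each in SI base units:
  471 Pa·m^3:  Pa·m³ = N·m⁻²·m³ = kg·m²·s⁻²
  (32.56 C) / (10.067 S):  [s·A] / [kg⁻¹·m⁻²·s³·A²] = kg·m²·s⁻²·A⁻¹
  (9.407 s^-1·kg·m^2) / (598 s):  [kg·m²·s⁻¹] / [s] = kg·m²·s⁻²
  (90.52 s⁻²·m²) × (15.211 kg):  [m²·s⁻²] · [kg] = kg·m²·s⁻²
  (263 m³) × (34.02 J·m⁻³):  [m³] · [kg·m⁻¹·s⁻²] = kg·m²·s⁻²
The terms do not share a single dimension (kg·m²·s⁻² vs kg·m²·s⁻²·A⁻¹).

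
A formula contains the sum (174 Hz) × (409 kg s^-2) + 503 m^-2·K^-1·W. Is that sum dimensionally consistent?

Reduce each to base SI dimensions:
  (174 Hz) × (409 kg s^-2):  [s⁻¹] · [kg·s⁻²] = kg·s⁻³
  503 m^-2·K^-1·W:  W·m⁻²·K⁻¹ = J·s⁻¹·m⁻²·K⁻¹ = kg·s⁻³·K⁻¹
kg·s⁻³ ≠ kg·s⁻³·K⁻¹, so they cannot be added.

No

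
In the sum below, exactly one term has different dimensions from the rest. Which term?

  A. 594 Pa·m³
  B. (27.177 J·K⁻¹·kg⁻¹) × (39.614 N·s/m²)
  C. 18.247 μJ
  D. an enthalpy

Work out the base dimensions of each:
  A. Pa·m³ = N·m⁻²·m³ = kg·m²·s⁻²
  B. [m²·s⁻²·K⁻¹] · [kg·m⁻¹·s⁻¹] = kg·m·s⁻³·K⁻¹
  C. J = N·m = kg·m²·s⁻²
  D. [enthalpy] = kg·m²·s⁻²
All reduce to kg·m²·s⁻² except B., which is kg·m·s⁻³·K⁻¹.

B.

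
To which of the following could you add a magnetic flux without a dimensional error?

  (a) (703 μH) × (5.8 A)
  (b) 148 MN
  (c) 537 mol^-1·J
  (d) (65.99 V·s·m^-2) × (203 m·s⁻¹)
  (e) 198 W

Reference: [magnetic flux] = kg·m²·s⁻²·A⁻¹.
Each option:
  (a) [kg·m²·s⁻²·A⁻²] · [A] = kg·m²·s⁻²·A⁻¹  ← same
  (b) N = kg·m·s⁻²
  (c) J·mol⁻¹ = N·m·mol⁻¹ = kg·m²·s⁻²·mol⁻¹
  (d) [kg·s⁻²·A⁻¹] · [m·s⁻¹] = kg·m·s⁻³·A⁻¹
  (e) W = J·s⁻¹ = kg·m²·s⁻³
Only (a) matches kg·m²·s⁻²·A⁻¹.

(a)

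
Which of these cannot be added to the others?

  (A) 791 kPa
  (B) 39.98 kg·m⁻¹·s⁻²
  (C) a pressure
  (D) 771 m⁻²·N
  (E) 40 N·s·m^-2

In SI base units:
  (A) Pa = N·m⁻² = kg·m⁻¹·s⁻²
  (B) kg·m⁻¹·s⁻²
  (C) [pressure] = kg·m⁻¹·s⁻²
  (D) N·m⁻² = kg·m·s⁻²·m⁻² = kg·m⁻¹·s⁻²
  (E) N·s·m⁻² = kg·m·s⁻²·s·m⁻² = kg·m⁻¹·s⁻¹
All reduce to kg·m⁻¹·s⁻² except (E), which is kg·m⁻¹·s⁻¹.

(E)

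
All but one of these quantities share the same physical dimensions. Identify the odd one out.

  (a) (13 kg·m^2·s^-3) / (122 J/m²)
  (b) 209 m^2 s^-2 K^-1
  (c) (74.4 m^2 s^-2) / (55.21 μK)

Reduce each to base SI dimensions:
  (a) [kg·m²·s⁻³] / [kg·s⁻²] = m²·s⁻¹
  (b) m²·s⁻²·K⁻¹
  (c) [m²·s⁻²] / [K] = m²·s⁻²·K⁻¹
All reduce to m²·s⁻²·K⁻¹ except (a), which is m²·s⁻¹.

(a)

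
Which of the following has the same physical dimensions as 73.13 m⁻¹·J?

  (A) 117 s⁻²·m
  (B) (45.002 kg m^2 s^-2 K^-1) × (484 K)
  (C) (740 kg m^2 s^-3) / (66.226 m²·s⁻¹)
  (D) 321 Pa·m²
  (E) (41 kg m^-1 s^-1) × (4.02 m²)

Reference: J·m⁻¹ = N·m·m⁻¹ = kg·m·s⁻².
Each option:
  (A) m·s⁻²
  (B) [kg·m²·s⁻²·K⁻¹] · [K] = kg·m²·s⁻²
  (C) [kg·m²·s⁻³] / [m²·s⁻¹] = kg·s⁻²
  (D) Pa·m² = N·m⁻²·m² = kg·m·s⁻²  ← same
  (E) [kg·m⁻¹·s⁻¹] · [m²] = kg·m·s⁻¹
Only (D) matches kg·m·s⁻².

(D)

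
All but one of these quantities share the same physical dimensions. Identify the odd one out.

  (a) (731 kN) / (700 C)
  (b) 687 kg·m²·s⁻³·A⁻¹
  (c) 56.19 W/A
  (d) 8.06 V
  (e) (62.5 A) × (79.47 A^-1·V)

(a)

In SI base units:
  (a) [kg·m·s⁻²] / [s·A] = kg·m·s⁻³·A⁻¹
  (b) kg·m²·s⁻³·A⁻¹
  (c) W·A⁻¹ = J·s⁻¹·A⁻¹ = kg·m²·s⁻³·A⁻¹
  (d) V = J·C⁻¹ = kg·m²·s⁻³·A⁻¹
  (e) [A] · [kg·m²·s⁻³·A⁻²] = kg·m²·s⁻³·A⁻¹
All reduce to kg·m²·s⁻³·A⁻¹ except (a), which is kg·m·s⁻³·A⁻¹.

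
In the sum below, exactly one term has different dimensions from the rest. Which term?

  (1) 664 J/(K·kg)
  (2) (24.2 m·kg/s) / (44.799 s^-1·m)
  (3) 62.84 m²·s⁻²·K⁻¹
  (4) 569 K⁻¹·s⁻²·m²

Work out the base dimensions of each:
  (1) J·kg⁻¹·K⁻¹ = N·m·kg⁻¹·K⁻¹ = m²·s⁻²·K⁻¹
  (2) [kg·m·s⁻¹] / [m·s⁻¹] = kg
  (3) m²·s⁻²·K⁻¹
  (4) m²·s⁻²·K⁻¹
All reduce to m²·s⁻²·K⁻¹ except (2), which is kg.

(2)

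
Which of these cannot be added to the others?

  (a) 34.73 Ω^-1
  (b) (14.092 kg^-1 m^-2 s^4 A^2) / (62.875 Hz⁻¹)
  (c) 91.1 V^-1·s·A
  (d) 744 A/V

(c)

In SI base units:
  (a) Ω⁻¹ = (V·A⁻¹)⁻¹ = kg⁻¹·m⁻²·s³·A²
  (b) [kg⁻¹·m⁻²·s⁴·A²] / [s] = kg⁻¹·m⁻²·s³·A²
  (c) A·s·V⁻¹ = A·s·(J·C⁻¹)⁻¹ = kg⁻¹·m⁻²·s⁴·A²
  (d) A·V⁻¹ = A·(J·C⁻¹)⁻¹ = kg⁻¹·m⁻²·s³·A²
All reduce to kg⁻¹·m⁻²·s³·A² except (c), which is kg⁻¹·m⁻²·s⁴·A².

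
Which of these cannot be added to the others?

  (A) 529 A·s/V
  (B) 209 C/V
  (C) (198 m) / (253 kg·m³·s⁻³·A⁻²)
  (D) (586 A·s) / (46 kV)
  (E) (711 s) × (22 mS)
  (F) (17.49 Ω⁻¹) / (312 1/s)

(C)

In SI base units:
  (A) A·s·V⁻¹ = A·s·(J·C⁻¹)⁻¹ = kg⁻¹·m⁻²·s⁴·A²
  (B) C·V⁻¹ = s·A·(J·C⁻¹)⁻¹ = kg⁻¹·m⁻²·s⁴·A²
  (C) [m] / [kg·m³·s⁻³·A⁻²] = kg⁻¹·m⁻²·s³·A²
  (D) [s·A] / [kg·m²·s⁻³·A⁻¹] = kg⁻¹·m⁻²·s⁴·A²
  (E) [s] · [kg⁻¹·m⁻²·s³·A²] = kg⁻¹·m⁻²·s⁴·A²
  (F) [kg⁻¹·m⁻²·s³·A²] / [s⁻¹] = kg⁻¹·m⁻²·s⁴·A²
All reduce to kg⁻¹·m⁻²·s⁴·A² except (C), which is kg⁻¹·m⁻²·s³·A².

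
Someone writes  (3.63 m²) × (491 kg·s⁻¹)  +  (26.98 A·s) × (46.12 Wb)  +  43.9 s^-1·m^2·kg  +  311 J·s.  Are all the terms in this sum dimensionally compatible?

Yes

Dimensions:
  (3.63 m²) × (491 kg·s⁻¹):  [m²] · [kg·s⁻¹] = kg·m²·s⁻¹
  (26.98 A·s) × (46.12 Wb):  [s·A] · [kg·m²·s⁻²·A⁻¹] = kg·m²·s⁻¹
  43.9 s^-1·m^2·kg:  kg·m²·s⁻¹
  311 J·s:  J·s = N·m·s = kg·m²·s⁻¹
Every term reduces to kg·m²·s⁻¹.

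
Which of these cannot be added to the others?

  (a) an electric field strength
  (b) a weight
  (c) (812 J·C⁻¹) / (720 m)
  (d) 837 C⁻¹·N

Dimensions:
  (a) [electric field strength] = kg·m·s⁻³·A⁻¹
  (b) [weight] = kg·m·s⁻²
  (c) [kg·m²·s⁻³·A⁻¹] / [m] = kg·m·s⁻³·A⁻¹
  (d) N·C⁻¹ = kg·m·s⁻²·(s·A)⁻¹ = kg·m·s⁻³·A⁻¹
All reduce to kg·m·s⁻³·A⁻¹ except (b), which is kg·m·s⁻².

(b)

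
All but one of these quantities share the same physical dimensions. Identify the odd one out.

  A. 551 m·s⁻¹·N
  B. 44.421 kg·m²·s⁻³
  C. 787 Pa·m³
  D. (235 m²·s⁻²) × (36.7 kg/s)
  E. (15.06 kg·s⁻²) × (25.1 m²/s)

Dimensions:
  A. N·m·s⁻¹ = kg·m·s⁻²·m·s⁻¹ = kg·m²·s⁻³
  B. kg·m²·s⁻³
  C. Pa·m³ = N·m⁻²·m³ = kg·m²·s⁻²
  D. [m²·s⁻²] · [kg·s⁻¹] = kg·m²·s⁻³
  E. [kg·s⁻²] · [m²·s⁻¹] = kg·m²·s⁻³
All reduce to kg·m²·s⁻³ except C., which is kg·m²·s⁻².

C.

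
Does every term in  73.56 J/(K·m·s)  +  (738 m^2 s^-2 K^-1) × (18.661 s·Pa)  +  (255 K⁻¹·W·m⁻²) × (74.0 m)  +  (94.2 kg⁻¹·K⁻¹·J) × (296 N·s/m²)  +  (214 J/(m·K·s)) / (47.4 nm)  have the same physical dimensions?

Expand each in SI base units:
  73.56 J/(K·m·s):  J·s⁻¹·m⁻¹·K⁻¹ = N·m·s⁻¹·m⁻¹·K⁻¹ = kg·m·s⁻³·K⁻¹
  (738 m^2 s^-2 K^-1) × (18.661 s·Pa):  [m²·s⁻²·K⁻¹] · [kg·m⁻¹·s⁻¹] = kg·m·s⁻³·K⁻¹
  (255 K⁻¹·W·m⁻²) × (74.0 m):  [kg·s⁻³·K⁻¹] · [m] = kg·m·s⁻³·K⁻¹
  (94.2 kg⁻¹·K⁻¹·J) × (296 N·s/m²):  [m²·s⁻²·K⁻¹] · [kg·m⁻¹·s⁻¹] = kg·m·s⁻³·K⁻¹
  (214 J/(m·K·s)) / (47.4 nm):  [kg·m·s⁻³·K⁻¹] / [m] = kg·s⁻³·K⁻¹
The terms do not share a single dimension (kg·m·s⁻³·K⁻¹ vs kg·s⁻³·K⁻¹).

No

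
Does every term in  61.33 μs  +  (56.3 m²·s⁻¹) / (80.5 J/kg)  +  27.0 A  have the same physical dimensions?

No

Reduce each to base SI dimensions:
  61.33 μs:  s
  (56.3 m²·s⁻¹) / (80.5 J/kg):  [m²·s⁻¹] / [m²·s⁻²] = s
  27.0 A:  A
The terms do not share a single dimension (A vs s).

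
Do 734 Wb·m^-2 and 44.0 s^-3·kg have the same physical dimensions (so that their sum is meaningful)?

Dimensions:
  734 Wb·m^-2:  Wb·m⁻² = V·s·m⁻² = kg·s⁻²·A⁻¹
  44.0 s^-3·kg:  kg·s⁻³
kg·s⁻²·A⁻¹ ≠ kg·s⁻³, so they cannot be added.

No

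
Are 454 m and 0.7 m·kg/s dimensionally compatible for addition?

Expand each in SI base units:
  454 m:  m
  0.7 m·kg/s:  kg·m·s⁻¹
m ≠ kg·m·s⁻¹, so they cannot be added.

No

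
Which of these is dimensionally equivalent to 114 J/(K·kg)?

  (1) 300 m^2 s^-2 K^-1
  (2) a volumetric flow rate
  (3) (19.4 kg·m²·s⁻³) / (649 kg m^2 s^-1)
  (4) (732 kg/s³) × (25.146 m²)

Reference: J·kg⁻¹·K⁻¹ = N·m·kg⁻¹·K⁻¹ = m²·s⁻²·K⁻¹.
Each option:
  (1) m²·s⁻²·K⁻¹  ← same
  (2) [volumetric flow rate] = m³·s⁻¹
  (3) [kg·m²·s⁻³] / [kg·m²·s⁻¹] = s⁻²
  (4) [kg·s⁻³] · [m²] = kg·m²·s⁻³
Only (1) matches m²·s⁻²·K⁻¹.

(1)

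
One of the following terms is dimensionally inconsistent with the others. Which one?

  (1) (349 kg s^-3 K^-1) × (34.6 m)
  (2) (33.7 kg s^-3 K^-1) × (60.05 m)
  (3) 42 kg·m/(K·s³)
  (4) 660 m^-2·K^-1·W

Expand each in SI base units:
  (1) [kg·s⁻³·K⁻¹] · [m] = kg·m·s⁻³·K⁻¹
  (2) [kg·s⁻³·K⁻¹] · [m] = kg·m·s⁻³·K⁻¹
  (3) kg·m·s⁻³·K⁻¹
  (4) W·m⁻²·K⁻¹ = J·s⁻¹·m⁻²·K⁻¹ = kg·s⁻³·K⁻¹
All reduce to kg·m·s⁻³·K⁻¹ except (4), which is kg·s⁻³·K⁻¹.

(4)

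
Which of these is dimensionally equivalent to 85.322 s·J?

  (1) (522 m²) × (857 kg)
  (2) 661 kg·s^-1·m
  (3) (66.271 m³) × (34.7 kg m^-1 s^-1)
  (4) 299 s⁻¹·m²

(3)

Reference: J·s = N·m·s = kg·m²·s⁻¹.
Each option:
  (1) [m²] · [kg] = kg·m²
  (2) kg·m·s⁻¹
  (3) [m³] · [kg·m⁻¹·s⁻¹] = kg·m²·s⁻¹  ← same
  (4) m²·s⁻¹
Only (3) matches kg·m²·s⁻¹.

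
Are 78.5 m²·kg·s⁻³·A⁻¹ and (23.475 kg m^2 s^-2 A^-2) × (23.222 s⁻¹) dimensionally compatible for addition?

Expand each in SI base units:
  78.5 m²·kg·s⁻³·A⁻¹:  kg·m²·s⁻³·A⁻¹
  (23.475 kg m^2 s^-2 A^-2) × (23.222 s⁻¹):  [kg·m²·s⁻²·A⁻²] · [s⁻¹] = kg·m²·s⁻³·A⁻²
kg·m²·s⁻³·A⁻¹ ≠ kg·m²·s⁻³·A⁻², so they cannot be added.

No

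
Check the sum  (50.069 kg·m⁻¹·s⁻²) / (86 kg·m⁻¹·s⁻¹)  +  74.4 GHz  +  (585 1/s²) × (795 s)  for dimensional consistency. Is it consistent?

Yes

Reduce each to base SI dimensions:
  (50.069 kg·m⁻¹·s⁻²) / (86 kg·m⁻¹·s⁻¹):  [kg·m⁻¹·s⁻²] / [kg·m⁻¹·s⁻¹] = s⁻¹
  74.4 GHz:  Hz = s⁻¹
  (585 1/s²) × (795 s):  [s⁻²] · [s] = s⁻¹
Every term reduces to s⁻¹.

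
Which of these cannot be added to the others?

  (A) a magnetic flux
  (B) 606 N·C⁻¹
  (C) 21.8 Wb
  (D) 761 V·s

(B)

Dimensions:
  (A) [magnetic flux] = kg·m²·s⁻²·A⁻¹
  (B) N·C⁻¹ = kg·m·s⁻²·(s·A)⁻¹ = kg·m·s⁻³·A⁻¹
  (C) Wb = V·s = kg·m²·s⁻²·A⁻¹
  (D) V·s = J·C⁻¹·s = kg·m²·s⁻²·A⁻¹
All reduce to kg·m²·s⁻²·A⁻¹ except (B), which is kg·m·s⁻³·A⁻¹.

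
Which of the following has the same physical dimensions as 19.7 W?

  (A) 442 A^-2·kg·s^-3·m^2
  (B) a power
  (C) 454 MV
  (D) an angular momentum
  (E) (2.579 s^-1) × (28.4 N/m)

(B)

Reference: W = J·s⁻¹ = kg·m²·s⁻³.
Each option:
  (A) kg·m²·s⁻³·A⁻²
  (B) [power] = kg·m²·s⁻³  ← same
  (C) V = J·C⁻¹ = kg·m²·s⁻³·A⁻¹
  (D) [angular momentum] = kg·m²·s⁻¹
  (E) [s⁻¹] · [kg·s⁻²] = kg·s⁻³
Only (B) matches kg·m²·s⁻³.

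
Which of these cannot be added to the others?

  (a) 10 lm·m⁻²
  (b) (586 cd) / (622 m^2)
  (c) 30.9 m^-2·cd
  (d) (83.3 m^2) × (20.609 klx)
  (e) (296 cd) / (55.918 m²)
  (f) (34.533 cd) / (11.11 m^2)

Dimensions:
  (a) lm·m⁻² = cd·m⁻² = m⁻²·cd
  (b) [cd] / [m²] = m⁻²·cd
  (c) cd·m⁻² = m⁻²·cd
  (d) [m²] · [m⁻²·cd] = cd
  (e) [cd] / [m²] = m⁻²·cd
  (f) [cd] / [m²] = m⁻²·cd
All reduce to m⁻²·cd except (d), which is cd.

(d)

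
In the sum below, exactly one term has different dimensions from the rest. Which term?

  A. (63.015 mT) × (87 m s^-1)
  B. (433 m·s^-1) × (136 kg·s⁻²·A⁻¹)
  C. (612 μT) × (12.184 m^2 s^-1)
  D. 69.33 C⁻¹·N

C.

Work out the base dimensions of each:
  A. [kg·s⁻²·A⁻¹] · [m·s⁻¹] = kg·m·s⁻³·A⁻¹
  B. [m·s⁻¹] · [kg·s⁻²·A⁻¹] = kg·m·s⁻³·A⁻¹
  C. [kg·s⁻²·A⁻¹] · [m²·s⁻¹] = kg·m²·s⁻³·A⁻¹
  D. N·C⁻¹ = kg·m·s⁻²·(s·A)⁻¹ = kg·m·s⁻³·A⁻¹
All reduce to kg·m·s⁻³·A⁻¹ except C., which is kg·m²·s⁻³·A⁻¹.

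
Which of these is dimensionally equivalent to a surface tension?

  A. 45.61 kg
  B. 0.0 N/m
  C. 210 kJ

B.

Reference: [surface tension] = kg·s⁻².
Each option:
  A. kg
  B. N·m⁻¹ = kg·m·s⁻²·m⁻¹ = kg·s⁻²  ← same
  C. J = N·m = kg·m²·s⁻²
Only B. matches kg·s⁻².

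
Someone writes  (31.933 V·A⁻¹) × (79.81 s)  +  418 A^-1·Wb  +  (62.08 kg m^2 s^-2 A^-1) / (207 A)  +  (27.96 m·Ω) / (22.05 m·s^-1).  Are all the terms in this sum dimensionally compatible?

Work out the base dimensions of each:
  (31.933 V·A⁻¹) × (79.81 s):  [kg·m²·s⁻³·A⁻²] · [s] = kg·m²·s⁻²·A⁻²
  418 A^-1·Wb:  Wb·A⁻¹ = V·s·A⁻¹ = kg·m²·s⁻²·A⁻²
  (62.08 kg m^2 s^-2 A^-1) / (207 A):  [kg·m²·s⁻²·A⁻¹] / [A] = kg·m²·s⁻²·A⁻²
  (27.96 m·Ω) / (22.05 m·s^-1):  [kg·m³·s⁻³·A⁻²] / [m·s⁻¹] = kg·m²·s⁻²·A⁻²
Every term reduces to kg·m²·s⁻²·A⁻².

Yes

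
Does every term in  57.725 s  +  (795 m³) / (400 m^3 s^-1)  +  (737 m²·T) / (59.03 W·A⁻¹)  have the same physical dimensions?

Yes

Work out the base dimensions of each:
  57.725 s:  s
  (795 m³) / (400 m^3 s^-1):  [m³] / [m³·s⁻¹] = s
  (737 m²·T) / (59.03 W·A⁻¹):  [kg·m²·s⁻²·A⁻¹] / [kg·m²·s⁻³·A⁻¹] = s
Every term reduces to s.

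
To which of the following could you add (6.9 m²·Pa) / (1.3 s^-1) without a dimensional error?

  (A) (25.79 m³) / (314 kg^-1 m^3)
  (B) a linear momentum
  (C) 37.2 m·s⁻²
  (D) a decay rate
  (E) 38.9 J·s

Reference: [kg·m·s⁻²] / [s⁻¹] = kg·m·s⁻¹.
Each option:
  (A) [m³] / [kg⁻¹·m³] = kg
  (B) [linear momentum] = kg·m·s⁻¹  ← same
  (C) m·s⁻²
  (D) [decay rate] = s⁻¹
  (E) J·s = N·m·s = kg·m²·s⁻¹
Only (B) matches kg·m·s⁻¹.

(B)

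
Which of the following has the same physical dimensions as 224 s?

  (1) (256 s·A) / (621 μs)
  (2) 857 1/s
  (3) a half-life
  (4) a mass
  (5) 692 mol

(3)

Reference: s.
Each option:
  (1) [s·A] / [s] = A
  (2) s⁻¹
  (3) [half-life] = s  ← same
  (4) [mass] = kg
  (5) mol
Only (3) matches s.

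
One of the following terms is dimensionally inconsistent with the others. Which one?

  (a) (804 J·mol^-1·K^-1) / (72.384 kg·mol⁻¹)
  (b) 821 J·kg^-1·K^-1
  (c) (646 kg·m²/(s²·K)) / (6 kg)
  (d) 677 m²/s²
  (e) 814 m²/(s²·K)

Dimensions:
  (a) [kg·m²·s⁻²·K⁻¹·mol⁻¹] / [kg·mol⁻¹] = m²·s⁻²·K⁻¹
  (b) J·kg⁻¹·K⁻¹ = N·m·kg⁻¹·K⁻¹ = m²·s⁻²·K⁻¹
  (c) [kg·m²·s⁻²·K⁻¹] / [kg] = m²·s⁻²·K⁻¹
  (d) m²·s⁻²
  (e) m²·s⁻²·K⁻¹
All reduce to m²·s⁻²·K⁻¹ except (d), which is m²·s⁻².

(d)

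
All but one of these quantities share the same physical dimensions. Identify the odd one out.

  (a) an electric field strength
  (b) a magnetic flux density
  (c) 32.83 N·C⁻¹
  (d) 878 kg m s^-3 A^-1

(b)

Reduce each to base SI dimensions:
  (a) [electric field strength] = kg·m·s⁻³·A⁻¹
  (b) [magnetic flux density] = kg·s⁻²·A⁻¹
  (c) N·C⁻¹ = kg·m·s⁻²·(s·A)⁻¹ = kg·m·s⁻³·A⁻¹
  (d) kg·m·s⁻³·A⁻¹
All reduce to kg·m·s⁻³·A⁻¹ except (b), which is kg·s⁻²·A⁻¹.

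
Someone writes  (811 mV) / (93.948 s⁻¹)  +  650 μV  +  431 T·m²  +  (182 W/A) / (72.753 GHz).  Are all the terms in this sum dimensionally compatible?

No

Dimensions:
  (811 mV) / (93.948 s⁻¹):  [kg·m²·s⁻³·A⁻¹] / [s⁻¹] = kg·m²·s⁻²·A⁻¹
  650 μV:  V = J·C⁻¹ = kg·m²·s⁻³·A⁻¹
  431 T·m²:  T·m² = Wb·m⁻²·m² = kg·m²·s⁻²·A⁻¹
  (182 W/A) / (72.753 GHz):  [kg·m²·s⁻³·A⁻¹] / [s⁻¹] = kg·m²·s⁻²·A⁻¹
The terms do not share a single dimension (kg·m²·s⁻²·A⁻¹ vs kg·m²·s⁻³·A⁻¹).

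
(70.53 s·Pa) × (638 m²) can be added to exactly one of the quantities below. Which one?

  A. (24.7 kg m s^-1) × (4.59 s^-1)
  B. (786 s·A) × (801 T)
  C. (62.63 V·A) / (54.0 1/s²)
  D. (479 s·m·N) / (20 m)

D.

Reference: [kg·m⁻¹·s⁻¹] · [m²] = kg·m·s⁻¹.
Each option:
  A. [kg·m·s⁻¹] · [s⁻¹] = kg·m·s⁻²
  B. [s·A] · [kg·s⁻²·A⁻¹] = kg·s⁻¹
  C. [kg·m²·s⁻³] / [s⁻²] = kg·m²·s⁻¹
  D. [kg·m²·s⁻¹] / [m] = kg·m·s⁻¹  ← same
Only D. matches kg·m·s⁻¹.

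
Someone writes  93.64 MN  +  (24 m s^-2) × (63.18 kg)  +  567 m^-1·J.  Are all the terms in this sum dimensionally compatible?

Expand each in SI base units:
  93.64 MN:  N = kg·m·s⁻²
  (24 m s^-2) × (63.18 kg):  [m·s⁻²] · [kg] = kg·m·s⁻²
  567 m^-1·J:  J·m⁻¹ = N·m·m⁻¹ = kg·m·s⁻²
Every term reduces to kg·m·s⁻².

Yes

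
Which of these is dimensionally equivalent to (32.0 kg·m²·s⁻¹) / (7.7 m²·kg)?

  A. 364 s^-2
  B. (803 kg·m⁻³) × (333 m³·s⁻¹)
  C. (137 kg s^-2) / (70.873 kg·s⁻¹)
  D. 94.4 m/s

C.

Reference: [kg·m²·s⁻¹] / [kg·m²] = s⁻¹.
Each option:
  A. s⁻²
  B. [kg·m⁻³] · [m³·s⁻¹] = kg·s⁻¹
  C. [kg·s⁻²] / [kg·s⁻¹] = s⁻¹  ← same
  D. m·s⁻¹
Only C. matches s⁻¹.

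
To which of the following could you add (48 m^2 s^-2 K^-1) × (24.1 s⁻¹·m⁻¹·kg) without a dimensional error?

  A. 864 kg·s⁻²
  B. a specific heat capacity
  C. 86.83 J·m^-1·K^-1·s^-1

C.

Reference: [m²·s⁻²·K⁻¹] · [kg·m⁻¹·s⁻¹] = kg·m·s⁻³·K⁻¹.
Each option:
  A. kg·s⁻²
  B. [specific heat capacity] = m²·s⁻²·K⁻¹
  C. J·s⁻¹·m⁻¹·K⁻¹ = N·m·s⁻¹·m⁻¹·K⁻¹ = kg·m·s⁻³·K⁻¹  ← same
Only C. matches kg·m·s⁻³·K⁻¹.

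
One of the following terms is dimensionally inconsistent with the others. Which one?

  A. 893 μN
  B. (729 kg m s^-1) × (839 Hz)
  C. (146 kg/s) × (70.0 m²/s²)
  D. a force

C.

In SI base units:
  A. N = kg·m·s⁻²
  B. [kg·m·s⁻¹] · [s⁻¹] = kg·m·s⁻²
  C. [kg·s⁻¹] · [m²·s⁻²] = kg·m²·s⁻³
  D. [force] = kg·m·s⁻²
All reduce to kg·m·s⁻² except C., which is kg·m²·s⁻³.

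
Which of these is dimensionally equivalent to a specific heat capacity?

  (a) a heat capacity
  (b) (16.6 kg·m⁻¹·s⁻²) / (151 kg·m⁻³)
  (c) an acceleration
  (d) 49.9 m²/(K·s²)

Reference: [specific heat capacity] = m²·s⁻²·K⁻¹.
Each option:
  (a) [heat capacity] = kg·m²·s⁻²·K⁻¹
  (b) [kg·m⁻¹·s⁻²] / [kg·m⁻³] = m²·s⁻²
  (c) [acceleration] = m·s⁻²
  (d) m²·s⁻²·K⁻¹  ← same
Only (d) matches m²·s⁻²·K⁻¹.

(d)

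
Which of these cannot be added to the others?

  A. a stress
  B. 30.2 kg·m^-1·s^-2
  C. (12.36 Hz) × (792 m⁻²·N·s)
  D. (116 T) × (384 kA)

D.

Reduce each to base SI dimensions:
  A. [stress] = kg·m⁻¹·s⁻²
  B. kg·m⁻¹·s⁻²
  C. [s⁻¹] · [kg·m⁻¹·s⁻¹] = kg·m⁻¹·s⁻²
  D. [kg·s⁻²·A⁻¹] · [A] = kg·s⁻²
All reduce to kg·m⁻¹·s⁻² except D., which is kg·s⁻².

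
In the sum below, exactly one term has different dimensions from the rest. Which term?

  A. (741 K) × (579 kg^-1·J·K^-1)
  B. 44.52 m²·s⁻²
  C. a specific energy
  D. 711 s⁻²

Reduce each to base SI dimensions:
  A. [K] · [m²·s⁻²·K⁻¹] = m²·s⁻²
  B. m²·s⁻²
  C. [specific energy] = m²·s⁻²
  D. s⁻²
All reduce to m²·s⁻² except D., which is s⁻².

D.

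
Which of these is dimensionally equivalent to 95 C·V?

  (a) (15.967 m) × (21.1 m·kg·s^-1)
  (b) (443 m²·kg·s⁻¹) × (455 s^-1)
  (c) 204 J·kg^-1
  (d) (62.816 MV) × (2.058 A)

Reference: C·V = s·A·J·C⁻¹ = kg·m²·s⁻².
Each option:
  (a) [m] · [kg·m·s⁻¹] = kg·m²·s⁻¹
  (b) [kg·m²·s⁻¹] · [s⁻¹] = kg·m²·s⁻²  ← same
  (c) J·kg⁻¹ = N·m·kg⁻¹ = m²·s⁻²
  (d) [kg·m²·s⁻³·A⁻¹] · [A] = kg·m²·s⁻³
Only (b) matches kg·m²·s⁻².

(b)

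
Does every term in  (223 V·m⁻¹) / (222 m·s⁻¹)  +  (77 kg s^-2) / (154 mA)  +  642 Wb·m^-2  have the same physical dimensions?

Work out the base dimensions of each:
  (223 V·m⁻¹) / (222 m·s⁻¹):  [kg·m·s⁻³·A⁻¹] / [m·s⁻¹] = kg·s⁻²·A⁻¹
  (77 kg s^-2) / (154 mA):  [kg·s⁻²] / [A] = kg·s⁻²·A⁻¹
  642 Wb·m^-2:  Wb·m⁻² = V·s·m⁻² = kg·s⁻²·A⁻¹
Every term reduces to kg·s⁻²·A⁻¹.

Yes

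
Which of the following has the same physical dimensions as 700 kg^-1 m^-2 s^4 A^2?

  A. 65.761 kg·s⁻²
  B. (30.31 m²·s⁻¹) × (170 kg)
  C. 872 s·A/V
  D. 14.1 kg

Reference: kg⁻¹·m⁻²·s⁴·A².
Each option:
  A. kg·s⁻²
  B. [m²·s⁻¹] · [kg] = kg·m²·s⁻¹
  C. A·s·V⁻¹ = A·s·(J·C⁻¹)⁻¹ = kg⁻¹·m⁻²·s⁴·A²  ← same
  D. kg
Only C. matches kg⁻¹·m⁻²·s⁴·A².

C.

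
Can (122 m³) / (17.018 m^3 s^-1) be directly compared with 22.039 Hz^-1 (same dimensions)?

Yes

In SI base units:
  (122 m³) / (17.018 m^3 s^-1):  [m³] / [m³·s⁻¹] = s
  22.039 Hz^-1:  Hz⁻¹ = (s⁻¹)⁻¹ = s
Both are s, so they have the same dimensions and can be added.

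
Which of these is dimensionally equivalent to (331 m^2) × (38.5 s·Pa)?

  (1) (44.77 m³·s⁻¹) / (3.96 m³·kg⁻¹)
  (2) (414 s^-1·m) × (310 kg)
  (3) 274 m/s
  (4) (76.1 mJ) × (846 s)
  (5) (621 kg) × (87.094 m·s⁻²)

Reference: [m²] · [kg·m⁻¹·s⁻¹] = kg·m·s⁻¹.
Each option:
  (1) [m³·s⁻¹] / [kg⁻¹·m³] = kg·s⁻¹
  (2) [m·s⁻¹] · [kg] = kg·m·s⁻¹  ← same
  (3) m·s⁻¹
  (4) [kg·m²·s⁻²] · [s] = kg·m²·s⁻¹
  (5) [kg] · [m·s⁻²] = kg·m·s⁻²
Only (2) matches kg·m·s⁻¹.

(2)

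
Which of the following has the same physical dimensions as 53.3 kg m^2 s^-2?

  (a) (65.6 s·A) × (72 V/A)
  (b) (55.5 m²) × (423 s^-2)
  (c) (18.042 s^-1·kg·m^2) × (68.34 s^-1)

Reference: kg·m²·s⁻².
Each option:
  (a) [s·A] · [kg·m²·s⁻³·A⁻²] = kg·m²·s⁻²·A⁻¹
  (b) [m²] · [s⁻²] = m²·s⁻²
  (c) [kg·m²·s⁻¹] · [s⁻¹] = kg·m²·s⁻²  ← same
Only (c) matches kg·m²·s⁻².

(c)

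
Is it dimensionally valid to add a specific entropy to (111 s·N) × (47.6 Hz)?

No

Work out the base dimensions of each:
  a specific entropy:  [specific entropy] = m²·s⁻²·K⁻¹
  (111 s·N) × (47.6 Hz):  [kg·m·s⁻¹] · [s⁻¹] = kg·m·s⁻²
m²·s⁻²·K⁻¹ ≠ kg·m·s⁻², so they cannot be added.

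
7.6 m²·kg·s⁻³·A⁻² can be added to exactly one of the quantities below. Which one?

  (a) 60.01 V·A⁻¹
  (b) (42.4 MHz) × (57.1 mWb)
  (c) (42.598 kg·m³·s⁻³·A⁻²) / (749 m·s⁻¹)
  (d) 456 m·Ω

(a)

Reference: kg·m²·s⁻³·A⁻².
Each option:
  (a) V·A⁻¹ = J·C⁻¹·A⁻¹ = kg·m²·s⁻³·A⁻²  ← same
  (b) [s⁻¹] · [kg·m²·s⁻²·A⁻¹] = kg·m²·s⁻³·A⁻¹
  (c) [kg·m³·s⁻³·A⁻²] / [m·s⁻¹] = kg·m²·s⁻²·A⁻²
  (d) Ω·m = V·A⁻¹·m = kg·m³·s⁻³·A⁻²
Only (a) matches kg·m²·s⁻³·A⁻².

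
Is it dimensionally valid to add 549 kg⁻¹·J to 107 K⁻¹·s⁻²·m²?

No

Dimensions:
  549 kg⁻¹·J:  J·kg⁻¹ = N·m·kg⁻¹ = m²·s⁻²
  107 K⁻¹·s⁻²·m²:  m²·s⁻²·K⁻¹
m²·s⁻² ≠ m²·s⁻²·K⁻¹, so they cannot be added.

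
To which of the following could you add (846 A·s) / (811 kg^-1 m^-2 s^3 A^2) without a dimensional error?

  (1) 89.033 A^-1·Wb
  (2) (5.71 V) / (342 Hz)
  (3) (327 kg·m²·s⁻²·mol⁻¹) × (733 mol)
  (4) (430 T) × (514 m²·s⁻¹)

Reference: [s·A] / [kg⁻¹·m⁻²·s³·A²] = kg·m²·s⁻²·A⁻¹.
Each option:
  (1) Wb·A⁻¹ = V·s·A⁻¹ = kg·m²·s⁻²·A⁻²
  (2) [kg·m²·s⁻³·A⁻¹] / [s⁻¹] = kg·m²·s⁻²·A⁻¹  ← same
  (3) [kg·m²·s⁻²·mol⁻¹] · [mol] = kg·m²·s⁻²
  (4) [kg·s⁻²·A⁻¹] · [m²·s⁻¹] = kg·m²·s⁻³·A⁻¹
Only (2) matches kg·m²·s⁻²·A⁻¹.

(2)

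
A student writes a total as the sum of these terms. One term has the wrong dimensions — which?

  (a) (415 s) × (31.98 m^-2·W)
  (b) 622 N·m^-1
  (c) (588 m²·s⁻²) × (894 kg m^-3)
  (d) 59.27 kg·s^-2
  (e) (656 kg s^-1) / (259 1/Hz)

In SI base units:
  (a) [s] · [kg·s⁻³] = kg·s⁻²
  (b) N·m⁻¹ = kg·m·s⁻²·m⁻¹ = kg·s⁻²
  (c) [m²·s⁻²] · [kg·m⁻³] = kg·m⁻¹·s⁻²
  (d) kg·s⁻²
  (e) [kg·s⁻¹] / [s] = kg·s⁻²
All reduce to kg·s⁻² except (c), which is kg·m⁻¹·s⁻².

(c)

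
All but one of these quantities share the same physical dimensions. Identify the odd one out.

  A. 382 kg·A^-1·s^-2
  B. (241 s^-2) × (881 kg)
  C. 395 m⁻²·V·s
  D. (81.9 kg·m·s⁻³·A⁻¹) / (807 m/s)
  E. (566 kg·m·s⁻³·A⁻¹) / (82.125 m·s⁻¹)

In SI base units:
  A. kg·s⁻²·A⁻¹
  B. [s⁻²] · [kg] = kg·s⁻²
  C. V·s·m⁻² = J·C⁻¹·s·m⁻² = kg·s⁻²·A⁻¹
  D. [kg·m·s⁻³·A⁻¹] / [m·s⁻¹] = kg·s⁻²·A⁻¹
  E. [kg·m·s⁻³·A⁻¹] / [m·s⁻¹] = kg·s⁻²·A⁻¹
All reduce to kg·s⁻²·A⁻¹ except B., which is kg·s⁻².

B.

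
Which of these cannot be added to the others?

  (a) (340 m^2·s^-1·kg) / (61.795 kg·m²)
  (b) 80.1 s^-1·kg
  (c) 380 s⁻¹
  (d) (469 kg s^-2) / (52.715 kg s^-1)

(b)

In SI base units:
  (a) [kg·m²·s⁻¹] / [kg·m²] = s⁻¹
  (b) kg·s⁻¹
  (c) s⁻¹
  (d) [kg·s⁻²] / [kg·s⁻¹] = s⁻¹
All reduce to s⁻¹ except (b), which is kg·s⁻¹.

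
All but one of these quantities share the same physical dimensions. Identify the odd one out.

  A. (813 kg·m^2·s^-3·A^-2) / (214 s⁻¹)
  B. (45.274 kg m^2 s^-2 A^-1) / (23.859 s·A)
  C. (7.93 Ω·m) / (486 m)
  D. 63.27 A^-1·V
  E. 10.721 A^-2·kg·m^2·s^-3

A.

Reduce each to base SI dimensions:
  A. [kg·m²·s⁻³·A⁻²] / [s⁻¹] = kg·m²·s⁻²·A⁻²
  B. [kg·m²·s⁻²·A⁻¹] / [s·A] = kg·m²·s⁻³·A⁻²
  C. [kg·m³·s⁻³·A⁻²] / [m] = kg·m²·s⁻³·A⁻²
  D. V·A⁻¹ = J·C⁻¹·A⁻¹ = kg·m²·s⁻³·A⁻²
  E. kg·m²·s⁻³·A⁻²
All reduce to kg·m²·s⁻³·A⁻² except A., which is kg·m²·s⁻²·A⁻².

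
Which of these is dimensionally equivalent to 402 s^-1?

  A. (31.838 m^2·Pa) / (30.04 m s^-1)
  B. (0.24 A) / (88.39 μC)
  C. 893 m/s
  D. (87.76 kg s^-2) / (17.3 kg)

B.

Reference: s⁻¹.
Each option:
  A. [kg·m·s⁻²] / [m·s⁻¹] = kg·s⁻¹
  B. [A] / [s·A] = s⁻¹  ← same
  C. m·s⁻¹
  D. [kg·s⁻²] / [kg] = s⁻²
Only B. matches s⁻¹.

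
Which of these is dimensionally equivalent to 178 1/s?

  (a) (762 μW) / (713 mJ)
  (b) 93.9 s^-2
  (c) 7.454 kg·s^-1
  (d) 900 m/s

(a)

Reference: s⁻¹.
Each option:
  (a) [kg·m²·s⁻³] / [kg·m²·s⁻²] = s⁻¹  ← same
  (b) s⁻²
  (c) kg·s⁻¹
  (d) m·s⁻¹
Only (a) matches s⁻¹.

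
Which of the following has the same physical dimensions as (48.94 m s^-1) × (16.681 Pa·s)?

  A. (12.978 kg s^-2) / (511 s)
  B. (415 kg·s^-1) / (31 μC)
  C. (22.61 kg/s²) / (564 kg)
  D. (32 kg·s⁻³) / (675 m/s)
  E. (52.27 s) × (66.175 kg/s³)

Reference: [m·s⁻¹] · [kg·m⁻¹·s⁻¹] = kg·s⁻².
Each option:
  A. [kg·s⁻²] / [s] = kg·s⁻³
  B. [kg·s⁻¹] / [s·A] = kg·s⁻²·A⁻¹
  C. [kg·s⁻²] / [kg] = s⁻²
  D. [kg·s⁻³] / [m·s⁻¹] = kg·m⁻¹·s⁻²
  E. [s] · [kg·s⁻³] = kg·s⁻²  ← same
Only E. matches kg·s⁻².

E.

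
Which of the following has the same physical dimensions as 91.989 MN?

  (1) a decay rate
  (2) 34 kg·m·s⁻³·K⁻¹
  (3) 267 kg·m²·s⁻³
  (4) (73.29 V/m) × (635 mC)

(4)

Reference: N = kg·m·s⁻².
Each option:
  (1) [decay rate] = s⁻¹
  (2) kg·m·s⁻³·K⁻¹
  (3) kg·m²·s⁻³
  (4) [kg·m·s⁻³·A⁻¹] · [s·A] = kg·m·s⁻²  ← same
Only (4) matches kg·m·s⁻².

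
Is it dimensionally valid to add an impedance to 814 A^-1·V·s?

Expand each in SI base units:
  an impedance:  [impedance] = kg·m²·s⁻³·A⁻²
  814 A^-1·V·s:  V·s·A⁻¹ = J·C⁻¹·s·A⁻¹ = kg·m²·s⁻²·A⁻²
kg·m²·s⁻³·A⁻² ≠ kg·m²·s⁻²·A⁻², so they cannot be added.

No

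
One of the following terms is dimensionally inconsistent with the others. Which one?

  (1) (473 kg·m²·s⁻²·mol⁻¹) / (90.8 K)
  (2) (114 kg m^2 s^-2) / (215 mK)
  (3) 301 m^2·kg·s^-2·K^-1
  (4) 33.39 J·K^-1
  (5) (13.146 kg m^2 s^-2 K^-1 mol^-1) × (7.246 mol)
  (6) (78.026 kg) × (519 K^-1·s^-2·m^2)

Expand each in SI base units:
  (1) [kg·m²·s⁻²·mol⁻¹] / [K] = kg·m²·s⁻²·K⁻¹·mol⁻¹
  (2) [kg·m²·s⁻²] / [K] = kg·m²·s⁻²·K⁻¹
  (3) kg·m²·s⁻²·K⁻¹
  (4) J·K⁻¹ = N·m·K⁻¹ = kg·m²·s⁻²·K⁻¹
  (5) [kg·m²·s⁻²·K⁻¹·mol⁻¹] · [mol] = kg·m²·s⁻²·K⁻¹
  (6) [kg] · [m²·s⁻²·K⁻¹] = kg·m²·s⁻²·K⁻¹
All reduce to kg·m²·s⁻²·K⁻¹ except (1), which is kg·m²·s⁻²·K⁻¹·mol⁻¹.

(1)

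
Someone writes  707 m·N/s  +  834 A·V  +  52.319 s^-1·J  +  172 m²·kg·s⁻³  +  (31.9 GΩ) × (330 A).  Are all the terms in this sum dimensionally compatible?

No

Work out the base dimensions of each:
  707 m·N/s:  N·m·s⁻¹ = kg·m·s⁻²·m·s⁻¹ = kg·m²·s⁻³
  834 A·V:  V·A = J·C⁻¹·A = kg·m²·s⁻³
  52.319 s^-1·J:  J·s⁻¹ = N·m·s⁻¹ = kg·m²·s⁻³
  172 m²·kg·s⁻³:  kg·m²·s⁻³
  (31.9 GΩ) × (330 A):  [kg·m²·s⁻³·A⁻²] · [A] = kg·m²·s⁻³·A⁻¹
The terms do not share a single dimension (kg·m²·s⁻³ vs kg·m²·s⁻³·A⁻¹).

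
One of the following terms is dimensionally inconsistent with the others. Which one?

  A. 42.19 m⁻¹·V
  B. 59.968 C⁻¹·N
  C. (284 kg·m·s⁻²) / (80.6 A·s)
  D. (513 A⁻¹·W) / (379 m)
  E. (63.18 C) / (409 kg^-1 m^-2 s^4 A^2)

E.

Reduce each to base SI dimensions:
  A. V·m⁻¹ = J·C⁻¹·m⁻¹ = kg·m·s⁻³·A⁻¹
  B. N·C⁻¹ = kg·m·s⁻²·(s·A)⁻¹ = kg·m·s⁻³·A⁻¹
  C. [kg·m·s⁻²] / [s·A] = kg·m·s⁻³·A⁻¹
  D. [kg·m²·s⁻³·A⁻¹] / [m] = kg·m·s⁻³·A⁻¹
  E. [s·A] / [kg⁻¹·m⁻²·s⁴·A²] = kg·m²·s⁻³·A⁻¹
All reduce to kg·m·s⁻³·A⁻¹ except E., which is kg·m²·s⁻³·A⁻¹.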